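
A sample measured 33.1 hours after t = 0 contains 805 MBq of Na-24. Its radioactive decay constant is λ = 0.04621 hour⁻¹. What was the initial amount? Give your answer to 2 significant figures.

3700 MBq

t½ = ln 2 / λ = 0.69315 / 0.04621 ≈ 15 hours.
Number of half-lives elapsed: n = 33.1/15 ≈ 2.2067.
A₀ = A × 2^n = 805 × 2^2.2067 = 805 × 4.6161 ≈ 3716 MBq.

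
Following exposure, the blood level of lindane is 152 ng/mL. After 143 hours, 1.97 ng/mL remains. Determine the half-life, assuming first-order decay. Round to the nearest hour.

A/A₀ = 1.97/152 ≈ 0.012961.
n = log₂(77.157) ≈ 6.2697 half-lives elapsed in 143 hours.
t½ = 143/6.2697 ≈ 22.808 hours.

23 hours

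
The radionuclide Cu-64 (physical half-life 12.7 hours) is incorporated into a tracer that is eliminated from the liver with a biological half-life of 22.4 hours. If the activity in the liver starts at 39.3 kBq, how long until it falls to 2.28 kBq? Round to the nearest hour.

33 hours

1/t_eff = 1/t_phys + 1/t_biol = 1/12.7 + 1/22.4 = 0.12338 per hour.
t_eff = 12.7 × 22.4 / (12.7 + 22.4) ≈ 8.1048 hours.
n = log₂(39.3/2.28) ≈ 4.1074; t = 4.1074 × 8.1048 ≈ 33.29 hours.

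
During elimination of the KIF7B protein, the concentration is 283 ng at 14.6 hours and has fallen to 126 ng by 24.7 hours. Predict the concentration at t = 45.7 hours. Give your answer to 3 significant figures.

23.4 ng

Over Δt = 24.7 − 14.6 = 10.1 hours, the level fell by a factor of 283/126 ≈ 2.246.
n = log₂(2.246) ≈ 1.1674 half-lives, so t½ = 10.1/1.1674 ≈ 8.6519 hours.
From t = 24.7 to t = 45.7: 126 × (1/2)^((45.7−24.7)/8.6519) ≈ 23.426 ng.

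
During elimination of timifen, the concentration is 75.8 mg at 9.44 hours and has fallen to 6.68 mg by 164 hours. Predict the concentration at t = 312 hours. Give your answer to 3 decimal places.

0.653 mg

Over Δt = 164 − 9.44 = 154.56 hours, the level fell by a factor of 75.8/6.68 ≈ 11.347.
n = log₂(11.347) ≈ 3.5043 half-lives, so t½ = 154.56/3.5043 ≈ 44.106 hours.
From t = 164 to t = 312: 6.68 × (1/2)^((312−164)/44.106) ≈ 0.65261 mg.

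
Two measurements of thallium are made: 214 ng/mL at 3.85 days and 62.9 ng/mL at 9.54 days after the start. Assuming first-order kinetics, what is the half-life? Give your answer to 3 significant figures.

3.22 days

Over Δt = 9.54 − 3.85 = 5.69 days, the level fell by a factor of 214/62.9 ≈ 3.4022.
n = log₂(3.4022) ≈ 1.7665 half-lives, so t½ = 5.69/1.7665 ≈ 3.2211 days.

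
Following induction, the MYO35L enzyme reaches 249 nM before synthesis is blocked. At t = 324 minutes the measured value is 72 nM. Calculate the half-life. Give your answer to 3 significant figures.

181 minutes

A/A₀ = 72/249 ≈ 0.28916.
n = log₂(3.4583) ≈ 1.7901 half-lives elapsed in 324 minutes.
t½ = 324/1.7901 ≈ 181 minutes.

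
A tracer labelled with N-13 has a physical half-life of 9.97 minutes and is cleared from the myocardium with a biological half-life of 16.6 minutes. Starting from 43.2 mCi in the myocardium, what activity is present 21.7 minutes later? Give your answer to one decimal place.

1/t_eff = 1/t_phys + 1/t_biol = 1/9.97 + 1/16.6 = 0.16054 per minute.
t_eff = 9.97 × 16.6 / (9.97 + 16.6) ≈ 6.2289 minutes.
Remaining = 43.2 × (1/2)^(21.7/6.2289) = 43.2 × (1/2)^3.4838 ≈ 3.8616 mCi.

3.9 mCi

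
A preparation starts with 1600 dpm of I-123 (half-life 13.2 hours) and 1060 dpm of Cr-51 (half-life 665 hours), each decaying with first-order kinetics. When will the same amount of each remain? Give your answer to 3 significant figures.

8.00 hours

Set 1600·(1/2)^(t/13.2) = 1060·(1/2)^(t/665).
Taking log₂: log₂(1600/1060) = t·(1/13.2 − 1/665).
log₂(1.5094) = 0.59401; 1/13.2 − 1/665 = 0.074254.
t = 0.59401 / 0.074254 ≈ 7.9997 hours.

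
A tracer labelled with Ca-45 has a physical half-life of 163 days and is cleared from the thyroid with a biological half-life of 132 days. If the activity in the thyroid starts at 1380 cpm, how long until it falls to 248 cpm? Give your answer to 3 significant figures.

1/t_eff = 1/t_phys + 1/t_biol = 1/163 + 1/132 = 0.013711 per day.
t_eff = 163 × 132 / (163 + 132) ≈ 72.936 days.
n = log₂(1380/248) ≈ 2.4763; t = 2.4763 × 72.936 ≈ 180.61 days.

181 days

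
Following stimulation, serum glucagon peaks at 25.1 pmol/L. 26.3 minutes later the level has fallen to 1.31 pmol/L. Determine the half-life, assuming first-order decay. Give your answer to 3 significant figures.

A/A₀ = 1.31/25.1 ≈ 0.052191.
n = log₂(19.16) ≈ 4.26 half-lives elapsed in 26.3 minutes.
t½ = 26.3/4.26 ≈ 6.1736 minutes.

6.17 minutes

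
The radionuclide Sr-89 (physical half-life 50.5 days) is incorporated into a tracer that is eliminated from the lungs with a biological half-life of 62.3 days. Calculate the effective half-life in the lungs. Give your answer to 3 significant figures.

27.9 days

1/t_eff = 1/t_phys + 1/t_biol = 1/50.5 + 1/62.3 = 0.035853 per day.
t_eff = 50.5 × 62.3 / (50.5 + 62.3) ≈ 27.891 days.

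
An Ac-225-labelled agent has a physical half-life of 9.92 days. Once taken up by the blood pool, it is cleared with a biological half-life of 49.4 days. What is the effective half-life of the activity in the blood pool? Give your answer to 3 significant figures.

1/t_eff = 1/t_phys + 1/t_biol = 1/9.92 + 1/49.4 = 0.12105 per day.
t_eff = 9.92 × 49.4 / (9.92 + 49.4) ≈ 8.2611 days.

8.26 days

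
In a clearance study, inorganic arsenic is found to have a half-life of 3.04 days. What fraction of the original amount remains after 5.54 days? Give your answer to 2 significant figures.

0.28

n = 5.54/3.04 ≈ 1.8224 half-lives.
Fraction remaining = (1/2)^1.8224 ≈ 0.28276.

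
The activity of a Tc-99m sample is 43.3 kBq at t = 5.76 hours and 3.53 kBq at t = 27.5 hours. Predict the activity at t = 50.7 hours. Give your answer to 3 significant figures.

Over Δt = 27.5 − 5.76 = 21.74 hours, the level fell by a factor of 43.3/3.53 ≈ 12.266.
n = log₂(12.266) ≈ 3.6166 half-lives, so t½ = 21.74/3.6166 ≈ 6.0111 hours.
From t = 27.5 to t = 50.7: 3.53 × (1/2)^((50.7−27.5)/6.0111) ≈ 0.24319 kBq.

0.243 kBq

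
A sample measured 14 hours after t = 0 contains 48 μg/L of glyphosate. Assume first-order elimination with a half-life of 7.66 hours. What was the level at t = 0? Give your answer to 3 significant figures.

Number of half-lives elapsed: n = 14/7.66 ≈ 1.8277.
A₀ = A × 2^n = 48 × 2^1.8277 = 48 × 3.5496 ≈ 170.38 μg/L.

170 μg/L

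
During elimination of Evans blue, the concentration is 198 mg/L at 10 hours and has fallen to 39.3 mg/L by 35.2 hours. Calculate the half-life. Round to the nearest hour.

11 hours

Over Δt = 35.2 − 10 = 25.2 hours, the level fell by a factor of 198/39.3 ≈ 5.0382.
n = log₂(5.0382) ≈ 2.3329 half-lives, so t½ = 25.2/2.3329 ≈ 10.802 hours.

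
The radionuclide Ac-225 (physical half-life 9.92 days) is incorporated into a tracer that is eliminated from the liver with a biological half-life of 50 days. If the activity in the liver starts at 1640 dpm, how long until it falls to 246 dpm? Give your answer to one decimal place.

1/t_eff = 1/t_phys + 1/t_biol = 1/9.92 + 1/50 = 0.12081 per day.
t_eff = 9.92 × 50 / (9.92 + 50) ≈ 8.2777 days.
n = log₂(1640/246) ≈ 2.737; t = 2.737 × 8.2777 ≈ 22.656 days.

22.7 days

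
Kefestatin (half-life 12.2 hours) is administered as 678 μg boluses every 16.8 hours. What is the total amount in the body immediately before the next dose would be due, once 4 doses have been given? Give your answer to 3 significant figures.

The 4 doses were given 67.2, 50.4, 33.6, 16.8 hours ago.
Total = 678·(1/2)^(67.2/12.2) + 678·(1/2)^(50.4/12.2) + 678·(1/2)^(33.6/12.2) + 678·(1/2)^(16.8/12.2)
      = 14.897 + 38.693 + 100.5 + 261.03 ≈ 415.12 μg.

415 μg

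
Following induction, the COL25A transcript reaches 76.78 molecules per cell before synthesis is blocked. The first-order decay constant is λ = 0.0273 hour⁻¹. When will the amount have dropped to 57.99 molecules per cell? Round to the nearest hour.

10 hours

t½ = ln 2 / λ = 0.69315 / 0.0273 ≈ 25.39 hours.
Fraction remaining = 57.99/76.78 ≈ 0.75527.
n = log₂(76.78/57.99) = ln(1.324)/ln 2 ≈ 0.40493 half-lives.
t = n × t½ = 0.40493 × 25.39 ≈ 10.281 hours.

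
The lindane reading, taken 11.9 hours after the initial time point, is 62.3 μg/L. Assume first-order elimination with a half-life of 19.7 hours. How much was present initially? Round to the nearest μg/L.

Number of half-lives elapsed: n = 11.9/19.7 ≈ 0.60406.
A₀ = A × 2^n = 62.3 × 2^0.60406 = 62.3 × 1.52 ≈ 94.695 μg/L.

95 μg/L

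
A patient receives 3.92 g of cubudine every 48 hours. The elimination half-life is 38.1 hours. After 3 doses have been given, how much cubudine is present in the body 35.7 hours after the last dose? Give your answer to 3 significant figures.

The 3 doses were given 131.7, 83.7, 35.7 hours ago.
Total = 3.92·(1/2)^(131.7/38.1) + 3.92·(1/2)^(83.7/38.1) + 3.92·(1/2)^(35.7/38.1)
      = 0.35704 + 0.855 + 2.0475 ≈ 3.2595 g.

3.26 g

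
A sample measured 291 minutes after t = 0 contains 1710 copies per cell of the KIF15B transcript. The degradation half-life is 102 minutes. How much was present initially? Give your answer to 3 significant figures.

Number of half-lives elapsed: n = 291/102 ≈ 2.8529.
A₀ = A × 2^n = 1710 × 2^2.8529 = 1710 × 7.2247 ≈ 12354 copies per cell.

12400 copies per cell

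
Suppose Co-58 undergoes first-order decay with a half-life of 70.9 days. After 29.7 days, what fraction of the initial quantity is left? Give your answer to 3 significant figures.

n = 29.7/70.9 ≈ 0.4189 half-lives.
Fraction remaining = (1/2)^0.4189 ≈ 0.74799.

0.748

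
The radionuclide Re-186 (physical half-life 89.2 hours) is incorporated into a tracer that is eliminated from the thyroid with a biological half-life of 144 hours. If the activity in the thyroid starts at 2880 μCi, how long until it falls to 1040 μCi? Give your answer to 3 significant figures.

1/t_eff = 1/t_phys + 1/t_biol = 1/89.2 + 1/144 = 0.018155 per hour.
t_eff = 89.2 × 144 / (89.2 + 144) ≈ 55.081 hours.
n = log₂(2880/1040) ≈ 1.4695; t = 1.4695 × 55.081 ≈ 80.94 hours.

80.9 hours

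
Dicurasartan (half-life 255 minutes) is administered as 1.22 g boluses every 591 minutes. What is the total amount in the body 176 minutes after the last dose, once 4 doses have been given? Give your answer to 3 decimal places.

0.944 g

The 4 doses were given 1949, 1358, 767, 176 minutes ago.
Total = 1.22·(1/2)^(1949/255) + 1.22·(1/2)^(1358/255) + 1.22·(1/2)^(767/255) + 1.22·(1/2)^(176/255)
      = 0.006103 + 0.030425 + 0.15167 + 0.75612 ≈ 0.94432 g.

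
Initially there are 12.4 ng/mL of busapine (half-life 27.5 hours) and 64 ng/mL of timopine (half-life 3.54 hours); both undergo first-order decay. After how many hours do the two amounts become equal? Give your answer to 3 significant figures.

9.62 hours

Set 12.4·(1/2)^(t/27.5) = 64·(1/2)^(t/3.54).
Taking log₂: log₂(12.4/64) = t·(1/27.5 − 1/3.54).
log₂(0.19375) = -2.3677; 1/27.5 − 1/3.54 = -0.24612.
t = -2.3677 / -0.24612 ≈ 9.6201 hours.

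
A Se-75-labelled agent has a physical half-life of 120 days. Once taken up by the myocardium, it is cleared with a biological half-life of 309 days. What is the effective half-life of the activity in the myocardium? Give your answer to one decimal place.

1/t_eff = 1/t_phys + 1/t_biol = 1/120 + 1/309 = 0.01157 per day.
t_eff = 120 × 309 / (120 + 309) ≈ 86.434 days.

86.4 days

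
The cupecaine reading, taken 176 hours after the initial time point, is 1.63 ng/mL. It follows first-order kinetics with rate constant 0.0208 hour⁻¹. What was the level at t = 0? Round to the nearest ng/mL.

63 ng/mL

t½ = ln 2 / k = 0.69315 / 0.0208 ≈ 33.324 hours.
Number of half-lives elapsed: n = 176/33.324 ≈ 5.2814.
A₀ = A × 2^n = 1.63 × 2^5.2814 = 1.63 × 38.892 ≈ 63.395 ng/mL.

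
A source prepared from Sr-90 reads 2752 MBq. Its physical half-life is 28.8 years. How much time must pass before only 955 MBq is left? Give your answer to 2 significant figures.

44 years

Fraction remaining = 955/2752 ≈ 0.34702.
n = log₂(2752/955) = ln(2.8817)/ln 2 ≈ 1.5269 half-lives.
t = n × t½ = 1.5269 × 28.8 ≈ 43.975 years.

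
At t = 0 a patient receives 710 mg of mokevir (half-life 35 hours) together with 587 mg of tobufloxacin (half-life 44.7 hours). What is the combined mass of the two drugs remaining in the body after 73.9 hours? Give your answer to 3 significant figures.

mokevir: 710 × (1/2)^(73.9/35) = 710 × (1/2)^2.1114 ≈ 164.31 mg.
tobufloxacin: 587 × (1/2)^(73.9/44.7) = 587 × (1/2)^1.6532 ≈ 186.62 mg.
Total = 164.31 + 186.62 ≈ 350.93 mg.

351 mg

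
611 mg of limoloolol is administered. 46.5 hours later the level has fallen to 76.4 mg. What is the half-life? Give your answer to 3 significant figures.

A/A₀ = 76.4/611 ≈ 0.12504.
n = log₂(7.9974) ≈ 2.9995 half-lives elapsed in 46.5 hours.
t½ = 46.5/2.9995 ≈ 15.502 hours.

15.5 hours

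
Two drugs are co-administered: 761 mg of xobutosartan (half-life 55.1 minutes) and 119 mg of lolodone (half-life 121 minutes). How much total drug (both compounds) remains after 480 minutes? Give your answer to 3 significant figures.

9.43 mg

xobutosartan: 761 × (1/2)^(480/55.1) = 761 × (1/2)^8.7114 ≈ 1.8154 mg.
lolodone: 119 × (1/2)^(480/121) = 119 × (1/2)^3.9669 ≈ 7.6099 mg.
Total = 1.8154 + 7.6099 ≈ 9.4253 mg.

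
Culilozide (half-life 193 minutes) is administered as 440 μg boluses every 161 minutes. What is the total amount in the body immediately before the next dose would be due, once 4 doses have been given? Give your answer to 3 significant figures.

The 4 doses were given 644, 483, 322, 161 minutes ago.
Total = 440·(1/2)^(644/193) + 440·(1/2)^(483/193) + 440·(1/2)^(322/193) + 440·(1/2)^(161/193)
      = 43.549 + 77.642 + 138.43 + 246.79 ≈ 506.41 μg.

506 μg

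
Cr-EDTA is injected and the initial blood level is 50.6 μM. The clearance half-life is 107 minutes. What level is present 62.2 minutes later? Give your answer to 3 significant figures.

Number of half-lives: n = 62.2/107 ≈ 0.58131.
Remaining = 50.6 × (1/2)^0.58131 = 50.6 × 0.66836 ≈ 33.819 μM.

33.8 μM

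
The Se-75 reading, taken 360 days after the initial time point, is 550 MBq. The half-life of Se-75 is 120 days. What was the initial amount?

Number of half-lives elapsed: n = 360/120 ≈ 3.
A₀ = A × 2^n = 550 × 2^3 = 550 × 8 ≈ 4400 MBq.

4400 MBq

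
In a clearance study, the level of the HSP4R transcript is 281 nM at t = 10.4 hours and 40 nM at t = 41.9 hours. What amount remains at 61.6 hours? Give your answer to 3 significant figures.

Over Δt = 41.9 − 10.4 = 31.5 hours, the level fell by a factor of 281/40 ≈ 7.025.
n = log₂(7.025) ≈ 2.8125 half-lives, so t½ = 31.5/2.8125 ≈ 11.2 hours.
From t = 41.9 to t = 61.6: 40 × (1/2)^((61.6−41.9)/11.2) ≈ 11.819 nM.

11.8 nM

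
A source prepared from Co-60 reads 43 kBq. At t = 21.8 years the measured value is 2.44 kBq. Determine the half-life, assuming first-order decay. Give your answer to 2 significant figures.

5.3 years

A/A₀ = 2.44/43 ≈ 0.056744.
n = log₂(17.623) ≈ 4.1394 half-lives elapsed in 21.8 years.
t½ = 21.8/4.1394 ≈ 5.2665 years.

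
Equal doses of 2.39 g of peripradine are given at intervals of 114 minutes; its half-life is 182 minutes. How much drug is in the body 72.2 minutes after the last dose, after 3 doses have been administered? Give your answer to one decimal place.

3.8 g

The 3 doses were given 300.2, 186.2, 72.2 minutes ago.
Total = 2.39·(1/2)^(300.2/182) + 2.39·(1/2)^(186.2/182) + 2.39·(1/2)^(72.2/182)
      = 0.76184 + 1.176 + 1.8154 ≈ 3.7533 g.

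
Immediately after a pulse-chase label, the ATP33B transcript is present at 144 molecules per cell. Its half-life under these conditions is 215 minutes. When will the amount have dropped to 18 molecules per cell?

645 minutes

18/144 = 1/8, so 3 half-lives have elapsed.
t = 3 × 215 = 645 minutes.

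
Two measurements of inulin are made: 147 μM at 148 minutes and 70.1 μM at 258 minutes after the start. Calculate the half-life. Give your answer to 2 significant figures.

Over Δt = 258 − 148 = 110 minutes, the level fell by a factor of 147/70.1 ≈ 2.097.
n = log₂(2.097) ≈ 1.0683 half-lives, so t½ = 110/1.0683 ≈ 102.96 minutes.

100 minutes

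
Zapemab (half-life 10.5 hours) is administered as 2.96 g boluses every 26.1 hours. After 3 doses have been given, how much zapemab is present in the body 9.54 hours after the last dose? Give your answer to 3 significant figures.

1.91 g

The 3 doses were given 61.74, 35.64, 9.54 hours ago.
Total = 2.96·(1/2)^(61.74/10.5) + 2.96·(1/2)^(35.64/10.5) + 2.96·(1/2)^(9.54/10.5)
      = 0.050261 + 0.28152 + 1.5768 ≈ 1.9086 g.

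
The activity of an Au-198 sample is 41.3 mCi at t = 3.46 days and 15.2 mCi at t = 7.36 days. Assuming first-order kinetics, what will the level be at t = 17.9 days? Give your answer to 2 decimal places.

1.02 mCi

Over Δt = 7.36 − 3.46 = 3.9 days, the level fell by a factor of 41.3/15.2 ≈ 2.7171.
n = log₂(2.7171) ≈ 1.4421 half-lives, so t½ = 3.9/1.4421 ≈ 2.7044 days.
From t = 7.36 to t = 17.9: 15.2 × (1/2)^((17.9−7.36)/2.7044) ≈ 1.0201 mCi.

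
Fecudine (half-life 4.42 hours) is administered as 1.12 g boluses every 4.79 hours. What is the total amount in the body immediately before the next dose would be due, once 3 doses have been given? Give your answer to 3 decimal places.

0.895 g

The 3 doses were given 14.37, 9.58, 4.79 hours ago.
Total = 1.12·(1/2)^(14.37/4.42) + 1.12·(1/2)^(9.58/4.42) + 1.12·(1/2)^(4.79/4.42)
      = 0.11763 + 0.24932 + 0.52843 ≈ 0.89539 g.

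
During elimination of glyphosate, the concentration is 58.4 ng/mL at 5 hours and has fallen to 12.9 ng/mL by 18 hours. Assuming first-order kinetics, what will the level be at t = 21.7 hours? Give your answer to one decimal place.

8.4 ng/mL

Over Δt = 18 − 5 = 13 hours, the level fell by a factor of 58.4/12.9 ≈ 4.5271.
n = log₂(4.5271) ≈ 2.1786 half-lives, so t½ = 13/2.1786 ≈ 5.9671 hours.
From t = 18 to t = 21.7: 12.9 × (1/2)^((21.7−18)/5.9671) ≈ 8.3933 ng/mL.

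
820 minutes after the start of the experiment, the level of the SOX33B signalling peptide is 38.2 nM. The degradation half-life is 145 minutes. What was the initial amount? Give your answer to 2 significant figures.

1900 nM

Number of half-lives elapsed: n = 820/145 ≈ 5.6552.
A₀ = A × 2^n = 38.2 × 2^5.6552 = 38.2 × 50.394 ≈ 1925 nM.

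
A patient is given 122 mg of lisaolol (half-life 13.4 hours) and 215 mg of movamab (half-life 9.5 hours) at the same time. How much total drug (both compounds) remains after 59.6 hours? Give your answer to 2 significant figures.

lisaolol: 122 × (1/2)^(59.6/13.4) = 122 × (1/2)^4.4478 ≈ 5.5905 mg.
movamab: 215 × (1/2)^(59.6/9.5) = 215 × (1/2)^6.2737 ≈ 2.7789 mg.
Total = 5.5905 + 2.7789 ≈ 8.3694 mg.

8.4 mg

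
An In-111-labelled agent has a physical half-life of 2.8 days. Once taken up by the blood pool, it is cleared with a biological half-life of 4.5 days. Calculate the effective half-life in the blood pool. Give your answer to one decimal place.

1/t_eff = 1/t_phys + 1/t_biol = 1/2.8 + 1/4.5 = 0.57937 per day.
t_eff = 2.8 × 4.5 / (2.8 + 4.5) ≈ 1.726 days.

1.7 days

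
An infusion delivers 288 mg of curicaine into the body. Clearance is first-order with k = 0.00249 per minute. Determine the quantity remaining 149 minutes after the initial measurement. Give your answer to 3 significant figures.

t½ = ln 2 / k = 0.69315 / 0.00249 ≈ 278.37 minutes.
Number of half-lives: n = 149/278.37 ≈ 0.53525.
Remaining = 288 × (1/2)^0.53525 = 288 × 0.69004 ≈ 198.73 mg.

199 mg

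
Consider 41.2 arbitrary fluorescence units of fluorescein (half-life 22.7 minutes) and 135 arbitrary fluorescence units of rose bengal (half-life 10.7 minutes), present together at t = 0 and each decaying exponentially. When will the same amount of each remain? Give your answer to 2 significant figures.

35 minutes

Set 41.2·(1/2)^(t/22.7) = 135·(1/2)^(t/10.7).
Taking log₂: log₂(41.2/135) = t·(1/22.7 − 1/10.7).
log₂(0.30519) = -1.7122; 1/22.7 − 1/10.7 = -0.049405.
t = -1.7122 / -0.049405 ≈ 34.657 minutes.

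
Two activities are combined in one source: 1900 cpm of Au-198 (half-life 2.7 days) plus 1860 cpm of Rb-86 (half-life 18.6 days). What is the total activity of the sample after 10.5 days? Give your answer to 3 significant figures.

Au-198: 1900 × (1/2)^(10.5/2.7) = 1900 × (1/2)^3.8889 ≈ 128.26 cpm.
Rb-86: 1860 × (1/2)^(10.5/18.6) = 1860 × (1/2)^0.56452 ≈ 1257.7 cpm.
Total = 128.26 + 1257.7 ≈ 1386 cpm.

1390 cpm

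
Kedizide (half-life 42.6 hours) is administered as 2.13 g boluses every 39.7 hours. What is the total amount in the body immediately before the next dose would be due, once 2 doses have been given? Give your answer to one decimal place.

1.7 g

The 2 doses were given 79.4, 39.7 hours ago.
Total = 2.13·(1/2)^(79.4/42.6) + 2.13·(1/2)^(39.7/42.6)
      = 0.5852 + 1.1165 ≈ 1.7017 g.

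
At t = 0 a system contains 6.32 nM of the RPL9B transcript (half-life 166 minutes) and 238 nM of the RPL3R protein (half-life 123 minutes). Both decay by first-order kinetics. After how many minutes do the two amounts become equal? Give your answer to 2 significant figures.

Set 6.32·(1/2)^(t/166) = 238·(1/2)^(t/123).
Taking log₂: log₂(6.32/238) = t·(1/166 − 1/123).
log₂(0.026555) = -5.2349; 1/166 − 1/123 = -0.002106.
t = -5.2349 / -0.002106 ≈ 2485.7 minutes.

2500 minutes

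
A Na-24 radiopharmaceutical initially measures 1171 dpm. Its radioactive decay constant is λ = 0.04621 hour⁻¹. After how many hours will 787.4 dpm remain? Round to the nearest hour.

t½ = ln 2 / λ = 0.69315 / 0.04621 ≈ 15 hours.
Fraction remaining = 787.4/1171 ≈ 0.67242.
n = log₂(1171/787.4) = ln(1.4872)/ln 2 ≈ 0.57257 half-lives.
t = n × t½ = 0.57257 × 15 ≈ 8.5886 hours.

9 hours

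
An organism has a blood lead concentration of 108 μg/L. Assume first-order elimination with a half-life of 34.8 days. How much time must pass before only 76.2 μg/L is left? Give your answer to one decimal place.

Fraction remaining = 76.2/108 ≈ 0.70556.
n = log₂(108/76.2) = ln(1.4173)/ln 2 ≈ 0.50317 half-lives.
t = n × t½ = 0.50317 × 34.8 ≈ 17.51 days.

17.5 days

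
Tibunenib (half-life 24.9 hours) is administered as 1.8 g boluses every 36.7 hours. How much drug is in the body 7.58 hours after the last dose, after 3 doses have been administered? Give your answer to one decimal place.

The 3 doses were given 80.98, 44.28, 7.58 hours ago.
Total = 1.8·(1/2)^(80.98/24.9) + 1.8·(1/2)^(44.28/24.9) + 1.8·(1/2)^(7.58/24.9)
      = 0.18891 + 0.52474 + 1.4576 ≈ 2.1712 g.

2.2 g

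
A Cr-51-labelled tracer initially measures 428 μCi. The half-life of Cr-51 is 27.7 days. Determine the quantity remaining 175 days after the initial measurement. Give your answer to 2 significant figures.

Number of half-lives: n = 175/27.7 ≈ 6.3177.
Remaining = 428 × (1/2)^6.3177 = 428 × 0.012537 ≈ 5.3657 μCi.

5.4 μCi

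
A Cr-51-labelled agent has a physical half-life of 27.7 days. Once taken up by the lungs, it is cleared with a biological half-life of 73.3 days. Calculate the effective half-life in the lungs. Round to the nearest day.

20 days

1/t_eff = 1/t_phys + 1/t_biol = 1/27.7 + 1/73.3 = 0.049744 per day.
t_eff = 27.7 × 73.3 / (27.7 + 73.3) ≈ 20.103 days.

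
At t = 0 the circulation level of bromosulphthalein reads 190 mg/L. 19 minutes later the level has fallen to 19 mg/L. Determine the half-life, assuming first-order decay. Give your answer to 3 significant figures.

5.72 minutes

A/A₀ = 19/190 ≈ 0.1.
n = log₂(10) ≈ 3.3219 half-lives elapsed in 19 minutes.
t½ = 19/3.3219 ≈ 5.7196 minutes.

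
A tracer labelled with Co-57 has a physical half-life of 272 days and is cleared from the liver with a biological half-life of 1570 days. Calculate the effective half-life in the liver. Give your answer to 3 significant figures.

232 days

1/t_eff = 1/t_phys + 1/t_biol = 1/272 + 1/1570 = 0.0043134 per day.
t_eff = 272 × 1570 / (272 + 1570) ≈ 231.83 days.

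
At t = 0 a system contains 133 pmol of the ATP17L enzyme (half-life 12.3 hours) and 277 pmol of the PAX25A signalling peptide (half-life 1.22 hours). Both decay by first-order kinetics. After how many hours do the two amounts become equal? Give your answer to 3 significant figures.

Set 133·(1/2)^(t/12.3) = 277·(1/2)^(t/1.22).
Taking log₂: log₂(133/277) = t·(1/12.3 − 1/1.22).
log₂(0.48014) = -1.0585; 1/12.3 − 1/1.22 = -0.73837.
t = -1.0585 / -0.73837 ≈ 1.4335 hours.

1.43 hours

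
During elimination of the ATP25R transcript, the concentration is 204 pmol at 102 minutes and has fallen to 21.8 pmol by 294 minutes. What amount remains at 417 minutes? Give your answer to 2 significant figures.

Over Δt = 294 − 102 = 192 minutes, the level fell by a factor of 204/21.8 ≈ 9.3578.
n = log₂(9.3578) ≈ 3.2262 half-lives, so t½ = 192/3.2262 ≈ 59.513 minutes.
From t = 294 to t = 417: 21.8 × (1/2)^((417−294)/59.513) ≈ 5.2035 pmol.

5.2 pmol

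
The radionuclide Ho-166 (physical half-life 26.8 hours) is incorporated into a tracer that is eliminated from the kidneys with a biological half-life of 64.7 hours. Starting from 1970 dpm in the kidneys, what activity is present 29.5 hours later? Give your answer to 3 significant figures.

1/t_eff = 1/t_phys + 1/t_biol = 1/26.8 + 1/64.7 = 0.052769 per hour.
t_eff = 26.8 × 64.7 / (26.8 + 64.7) ≈ 18.95 hours.
Remaining = 1970 × (1/2)^(29.5/18.95) = 1970 × (1/2)^1.5567 ≈ 669.66 dpm.

670 dpm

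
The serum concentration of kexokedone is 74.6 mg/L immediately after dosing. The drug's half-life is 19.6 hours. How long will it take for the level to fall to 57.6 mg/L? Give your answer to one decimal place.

Fraction remaining = 57.6/74.6 ≈ 0.77212.
n = log₂(74.6/57.6) = ln(1.2951)/ln 2 ≈ 0.37311 half-lives.
t = n × t½ = 0.37311 × 19.6 ≈ 7.3129 hours.

7.3 hours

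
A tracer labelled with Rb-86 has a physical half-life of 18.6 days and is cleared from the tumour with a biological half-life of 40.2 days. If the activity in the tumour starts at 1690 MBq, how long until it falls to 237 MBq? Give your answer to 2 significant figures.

1/t_eff = 1/t_phys + 1/t_biol = 1/18.6 + 1/40.2 = 0.078639 per day.
t_eff = 18.6 × 40.2 / (18.6 + 40.2) ≈ 12.716 days.
n = log₂(1690/237) ≈ 2.8341; t = 2.8341 × 12.716 ≈ 36.039 days.

36 days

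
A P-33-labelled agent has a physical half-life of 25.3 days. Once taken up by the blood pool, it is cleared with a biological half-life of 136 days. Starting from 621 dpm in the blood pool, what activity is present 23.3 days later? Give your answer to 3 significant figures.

291 dpm

1/t_eff = 1/t_phys + 1/t_biol = 1/25.3 + 1/136 = 0.046879 per day.
t_eff = 25.3 × 136 / (25.3 + 136) ≈ 21.332 days.
Remaining = 621 × (1/2)^(23.3/21.332) = 621 × (1/2)^1.0923 ≈ 291.26 dpm.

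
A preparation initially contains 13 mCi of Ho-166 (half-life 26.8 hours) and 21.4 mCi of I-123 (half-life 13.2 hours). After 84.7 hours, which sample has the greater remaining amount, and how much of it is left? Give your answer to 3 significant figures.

Ho-166: 13 × (1/2)^3.1604 ≈ 1.454 mCi.
I-123: 21.4 × (1/2)^6.4167 ≈ 0.2505 mCi.
Ho-166 has more remaining, at ≈ 1.454 mCi.

Ho-166, 1.45 mCi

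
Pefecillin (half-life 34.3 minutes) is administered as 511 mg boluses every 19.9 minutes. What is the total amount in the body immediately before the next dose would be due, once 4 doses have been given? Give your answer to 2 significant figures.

830 mg

The 4 doses were given 79.6, 59.7, 39.8, 19.9 minutes ago.
Total = 511·(1/2)^(79.6/34.3) + 511·(1/2)^(59.7/34.3) + 511·(1/2)^(39.8/34.3) + 511·(1/2)^(19.9/34.3)
      = 102.29 + 152.92 + 228.62 + 341.8 ≈ 825.63 mg.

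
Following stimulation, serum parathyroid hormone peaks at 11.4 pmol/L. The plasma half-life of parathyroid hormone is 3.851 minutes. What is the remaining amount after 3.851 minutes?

5.7 pmol/L

Elapsed time is 1 half-life (3.851/3.851).
Each half-life halves the amount: 11.4 × (1/2)^1 = 11.4/2 = 5.7 pmol/L.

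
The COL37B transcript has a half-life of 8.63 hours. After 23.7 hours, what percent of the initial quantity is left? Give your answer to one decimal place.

14.9%

n = 23.7/8.63 ≈ 2.7462 half-lives.
Fraction remaining = (1/2)^2.7462 ≈ 0.14904, i.e. 14.904%.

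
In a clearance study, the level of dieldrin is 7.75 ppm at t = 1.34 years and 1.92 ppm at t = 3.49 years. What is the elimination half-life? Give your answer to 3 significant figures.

1.07 years

Over Δt = 3.49 − 1.34 = 2.15 years, the level fell by a factor of 7.75/1.92 ≈ 4.0365.
n = log₂(4.0365) ≈ 2.0131 half-lives, so t½ = 2.15/2.0131 ≈ 1.068 years.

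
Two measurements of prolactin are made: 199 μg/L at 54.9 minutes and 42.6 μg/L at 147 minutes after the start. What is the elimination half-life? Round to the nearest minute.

41 minutes

Over Δt = 147 − 54.9 = 92.1 minutes, the level fell by a factor of 199/42.6 ≈ 4.6714.
n = log₂(4.6714) ≈ 2.2238 half-lives, so t½ = 92.1/2.2238 ≈ 41.415 minutes.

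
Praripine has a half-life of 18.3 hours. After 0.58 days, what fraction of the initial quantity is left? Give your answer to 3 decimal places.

0.58 days = 13.92 hours.
n = 13.92/18.3 ≈ 0.76066 half-lives.
Fraction remaining = (1/2)^0.76066 ≈ 0.59023.

0.590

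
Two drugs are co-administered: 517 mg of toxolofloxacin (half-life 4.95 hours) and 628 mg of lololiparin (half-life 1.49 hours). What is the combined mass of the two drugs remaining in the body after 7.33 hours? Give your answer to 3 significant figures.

toxolofloxacin: 517 × (1/2)^(7.33/4.95) = 517 × (1/2)^1.4808 ≈ 185.23 mg.
lololiparin: 628 × (1/2)^(7.33/1.49) = 628 × (1/2)^4.9195 ≈ 20.752 mg.
Total = 185.23 + 20.752 ≈ 205.99 mg.

206 mg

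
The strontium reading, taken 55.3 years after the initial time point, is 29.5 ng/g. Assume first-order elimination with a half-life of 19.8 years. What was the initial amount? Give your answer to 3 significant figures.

204 ng/g

Number of half-lives elapsed: n = 55.3/19.8 ≈ 2.7929.
A₀ = A × 2^n = 29.5 × 2^2.7929 = 29.5 × 6.9304 ≈ 204.45 ng/g.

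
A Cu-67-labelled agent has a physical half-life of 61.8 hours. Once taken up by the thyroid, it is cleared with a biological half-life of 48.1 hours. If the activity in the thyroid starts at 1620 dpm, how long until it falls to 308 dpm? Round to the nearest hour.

1/t_eff = 1/t_phys + 1/t_biol = 1/61.8 + 1/48.1 = 0.036971 per hour.
t_eff = 61.8 × 48.1 / (61.8 + 48.1) ≈ 27.048 hours.
n = log₂(1620/308) ≈ 2.395; t = 2.395 × 27.048 ≈ 64.78 hours.

65 hours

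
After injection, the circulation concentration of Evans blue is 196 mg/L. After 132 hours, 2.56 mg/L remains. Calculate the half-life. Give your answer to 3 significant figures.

A/A₀ = 2.56/196 ≈ 0.013061.
n = log₂(76.562) ≈ 6.2586 half-lives elapsed in 132 hours.
t½ = 132/6.2586 ≈ 21.091 hours.

21.1 hours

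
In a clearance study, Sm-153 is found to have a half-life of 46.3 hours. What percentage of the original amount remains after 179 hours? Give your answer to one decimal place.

6.9%

n = 179/46.3 ≈ 3.8661 half-lives.
Fraction remaining = (1/2)^3.8661 ≈ 0.068579, i.e. 6.8579%.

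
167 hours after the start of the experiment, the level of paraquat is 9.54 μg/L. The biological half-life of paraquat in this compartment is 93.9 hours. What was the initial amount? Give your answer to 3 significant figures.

32.7 μg/L

Number of half-lives elapsed: n = 167/93.9 ≈ 1.7785.
A₀ = A × 2^n = 9.54 × 2^1.7785 = 9.54 × 3.4307 ≈ 32.729 μg/L.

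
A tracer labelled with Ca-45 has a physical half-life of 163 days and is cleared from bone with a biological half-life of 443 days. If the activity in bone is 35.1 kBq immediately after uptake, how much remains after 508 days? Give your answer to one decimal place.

1.8 kBq

1/t_eff = 1/t_phys + 1/t_biol = 1/163 + 1/443 = 0.0083923 per day.
t_eff = 163 × 443 / (163 + 443) ≈ 119.16 days.
Remaining = 35.1 × (1/2)^(508/119.16) = 35.1 × (1/2)^4.2633 ≈ 1.8278 kBq.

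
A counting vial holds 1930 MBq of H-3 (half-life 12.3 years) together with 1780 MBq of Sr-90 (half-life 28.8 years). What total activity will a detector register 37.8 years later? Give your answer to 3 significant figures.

946 MBq

H-3: 1930 × (1/2)^(37.8/12.3) = 1930 × (1/2)^3.0732 ≈ 229.32 MBq.
Sr-90: 1780 × (1/2)^(37.8/28.8) = 1780 × (1/2)^1.3125 ≈ 716.67 MBq.
Total = 229.32 + 716.67 ≈ 945.99 MBq.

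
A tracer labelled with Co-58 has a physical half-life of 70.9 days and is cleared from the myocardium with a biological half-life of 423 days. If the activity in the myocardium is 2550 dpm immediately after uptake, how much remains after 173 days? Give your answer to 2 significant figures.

1/t_eff = 1/t_phys + 1/t_biol = 1/70.9 + 1/423 = 0.016468 per day.
t_eff = 70.9 × 423 / (70.9 + 423) ≈ 60.722 days.
Remaining = 2550 × (1/2)^(173/60.722) = 2550 × (1/2)^2.849 ≈ 353.91 dpm.

350 dpm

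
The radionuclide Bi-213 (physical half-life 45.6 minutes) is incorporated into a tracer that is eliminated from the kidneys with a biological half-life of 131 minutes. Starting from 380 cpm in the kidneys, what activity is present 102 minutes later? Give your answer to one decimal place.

1/t_eff = 1/t_phys + 1/t_biol = 1/45.6 + 1/131 = 0.029563 per minute.
t_eff = 45.6 × 131 / (45.6 + 131) ≈ 33.826 minutes.
Remaining = 380 × (1/2)^(102/33.826) = 380 × (1/2)^3.0155 ≈ 46.993 cpm.

47.0 cpm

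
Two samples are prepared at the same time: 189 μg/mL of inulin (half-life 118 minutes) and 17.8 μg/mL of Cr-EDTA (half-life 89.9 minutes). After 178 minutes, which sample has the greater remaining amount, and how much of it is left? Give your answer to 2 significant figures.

inulin, 66 μg/mL

inulin: 189 × (1/2)^1.5085 ≈ 66.43 μg/mL.
Cr-EDTA: 17.8 × (1/2)^1.98 ≈ 4.5122 μg/mL.
Inulin has more remaining, at ≈ 66.43 μg/mL.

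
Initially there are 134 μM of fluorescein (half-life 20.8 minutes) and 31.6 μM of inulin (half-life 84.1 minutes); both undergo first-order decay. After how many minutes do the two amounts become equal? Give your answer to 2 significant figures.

58 minutes

Set 134·(1/2)^(t/20.8) = 31.6·(1/2)^(t/84.1).
Taking log₂: log₂(134/31.6) = t·(1/20.8 − 1/84.1).
log₂(4.2405) = 2.0842; 1/20.8 − 1/84.1 = 0.036186.
t = 2.0842 / 0.036186 ≈ 57.597 minutes.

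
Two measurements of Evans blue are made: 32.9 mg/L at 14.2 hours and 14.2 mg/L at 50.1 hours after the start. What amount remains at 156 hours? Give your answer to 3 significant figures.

1.19 mg/L

Over Δt = 50.1 − 14.2 = 35.9 hours, the level fell by a factor of 32.9/14.2 ≈ 2.3169.
n = log₂(2.3169) ≈ 1.2122 half-lives, so t½ = 35.9/1.2122 ≈ 29.616 hours.
From t = 50.1 to t = 156: 14.2 × (1/2)^((156−50.1)/29.616) ≈ 1.1909 mg/L.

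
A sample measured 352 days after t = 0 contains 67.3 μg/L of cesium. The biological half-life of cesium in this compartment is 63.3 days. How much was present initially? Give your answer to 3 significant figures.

3180 μg/L

Number of half-lives elapsed: n = 352/63.3 ≈ 5.5608.
A₀ = A × 2^n = 67.3 × 2^5.5608 = 67.3 × 47.203 ≈ 3176.8 μg/L.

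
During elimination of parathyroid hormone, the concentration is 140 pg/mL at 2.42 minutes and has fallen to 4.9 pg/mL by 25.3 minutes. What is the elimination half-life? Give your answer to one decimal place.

Over Δt = 25.3 − 2.42 = 22.88 minutes, the level fell by a factor of 140/4.9 ≈ 28.571.
n = log₂(28.571) ≈ 4.8365 half-lives, so t½ = 22.88/4.8365 ≈ 4.7307 minutes.

4.7 minutes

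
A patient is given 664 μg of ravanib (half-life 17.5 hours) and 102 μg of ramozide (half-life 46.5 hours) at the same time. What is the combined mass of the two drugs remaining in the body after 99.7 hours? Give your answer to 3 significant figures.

ravanib: 664 × (1/2)^(99.7/17.5) = 664 × (1/2)^5.6971 ≈ 12.798 μg.
ramozide: 102 × (1/2)^(99.7/46.5) = 102 × (1/2)^2.1441 ≈ 23.076 μg.
Total = 12.798 + 23.076 ≈ 35.875 μg.

35.9 μg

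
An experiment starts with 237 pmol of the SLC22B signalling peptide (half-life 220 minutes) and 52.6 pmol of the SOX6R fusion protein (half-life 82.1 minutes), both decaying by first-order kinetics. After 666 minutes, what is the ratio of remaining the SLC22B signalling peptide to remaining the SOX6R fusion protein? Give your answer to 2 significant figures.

150

SLC22B signalling peptide: 237 × (1/2)^(666/220) = 237 × (1/2)^3.0273 ≈ 29.07 pmol.
SOX6R fusion protein: 52.6 × (1/2)^(666/82.1) = 52.6 × (1/2)^8.1121 ≈ 0.19011 pmol.
Ratio ≈ 29.07 / 0.19011 ≈ 152.91.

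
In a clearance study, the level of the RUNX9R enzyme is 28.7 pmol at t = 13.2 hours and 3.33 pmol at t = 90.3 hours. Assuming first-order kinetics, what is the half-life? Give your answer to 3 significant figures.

Over Δt = 90.3 − 13.2 = 77.1 hours, the level fell by a factor of 28.7/3.33 ≈ 8.6186.
n = log₂(8.6186) ≈ 3.1075 half-lives, so t½ = 77.1/3.1075 ≈ 24.811 hours.

24.8 hours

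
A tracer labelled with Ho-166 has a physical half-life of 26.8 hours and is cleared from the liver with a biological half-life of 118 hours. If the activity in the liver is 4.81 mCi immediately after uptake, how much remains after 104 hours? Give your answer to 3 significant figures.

1/t_eff = 1/t_phys + 1/t_biol = 1/26.8 + 1/118 = 0.045788 per hour.
t_eff = 26.8 × 118 / (26.8 + 118) ≈ 21.84 hours.
Remaining = 4.81 × (1/2)^(104/21.84) = 4.81 × (1/2)^4.762 ≈ 0.17728 mCi.

0.177 mCi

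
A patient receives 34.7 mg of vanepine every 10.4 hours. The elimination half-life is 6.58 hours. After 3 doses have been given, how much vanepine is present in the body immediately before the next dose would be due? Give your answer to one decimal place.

16.8 mg

The 3 doses were given 31.2, 20.8, 10.4 hours ago.
Total = 34.7·(1/2)^(31.2/6.58) + 34.7·(1/2)^(20.8/6.58) + 34.7·(1/2)^(10.4/6.58)
      = 1.297 + 3.8792 + 11.602 ≈ 16.778 mg.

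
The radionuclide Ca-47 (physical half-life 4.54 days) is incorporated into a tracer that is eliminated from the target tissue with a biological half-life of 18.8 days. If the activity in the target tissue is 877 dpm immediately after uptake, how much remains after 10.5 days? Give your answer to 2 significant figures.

120 dpm

1/t_eff = 1/t_phys + 1/t_biol = 1/4.54 + 1/18.8 = 0.27346 per day.
t_eff = 4.54 × 18.8 / (4.54 + 18.8) ≈ 3.6569 days.
Remaining = 877 × (1/2)^(10.5/3.6569) = 877 × (1/2)^2.8713 ≈ 119.86 dpm.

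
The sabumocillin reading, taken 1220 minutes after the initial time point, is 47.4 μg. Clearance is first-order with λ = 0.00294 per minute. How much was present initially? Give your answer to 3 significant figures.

1710 μg

t½ = ln 2 / λ = 0.69315 / 0.00294 ≈ 235.76 minutes.
Number of half-lives elapsed: n = 1220/235.76 ≈ 5.1747.
A₀ = A × 2^n = 47.4 × 2^5.1747 = 47.4 × 36.118 ≈ 1712 μg.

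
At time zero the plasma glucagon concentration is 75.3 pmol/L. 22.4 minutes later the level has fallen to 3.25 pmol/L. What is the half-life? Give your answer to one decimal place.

4.9 minutes

A/A₀ = 3.25/75.3 ≈ 0.043161.
n = log₂(23.169) ≈ 4.5341 half-lives elapsed in 22.4 minutes.
t½ = 22.4/4.5341 ≈ 4.9403 minutes.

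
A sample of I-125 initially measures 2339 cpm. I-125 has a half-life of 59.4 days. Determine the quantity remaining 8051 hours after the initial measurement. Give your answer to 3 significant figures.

Convert the elapsed time: 8051 hours = 335.458 days.
Number of half-lives: n = 335.458/59.4 ≈ 5.6474.
Remaining = 2339 × (1/2)^5.6474 = 2339 × 0.01995 ≈ 46.664 cpm.

46.7 cpm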